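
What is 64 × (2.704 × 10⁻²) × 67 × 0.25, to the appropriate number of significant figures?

29

64 × (2.704 × 10⁻²) × 67 × 0.25 = 28.98688
Multiplication/division keeps the fewest significant figures: 64 → 2 s.f., 2.704 × 10⁻² → 4 s.f., 67 → 2 s.f., 0.25 → 2 s.f.; limit is 2.
Rounded to 2 significant figures: 29.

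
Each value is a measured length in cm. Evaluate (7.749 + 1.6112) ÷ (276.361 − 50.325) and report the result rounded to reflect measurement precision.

7.749 + 1.6112 = 9.3602, limited to 3 d.p. → 4 s.f.; 276.361 − 50.325 = 226.036, limited to 3 d.p. → 6 s.f.
Carrying full precision, 9.3602 ÷ 226.036 = 0.0414102178414…; keep min(4, 6) = 4 s.f.
Rounded to 4 significant figures: 0.04141.

0.04141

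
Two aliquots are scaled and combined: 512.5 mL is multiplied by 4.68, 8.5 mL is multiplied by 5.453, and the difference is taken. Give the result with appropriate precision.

512.5 × 4.68 = 2398.5 → 2.40 × 10^3 mL (3 s.f., last digit at the 10^1 place).
8.5 × 5.453 = 46.3505 → 46 mL (2 s.f., last digit at the 10^0 place).
Difference: 2352.1495 mL; keep the coarser place, 10^1.
Result: 2.35 × 10^3 mL.

2.35 × 10^3 mL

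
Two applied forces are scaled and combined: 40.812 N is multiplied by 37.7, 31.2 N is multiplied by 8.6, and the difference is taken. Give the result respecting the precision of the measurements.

1.27 × 10^3 N

40.812 × 37.7 = 1538.6124 → 1.54 × 10^3 N (3 s.f., last digit at the 10^1 place).
31.2 × 8.6 = 268.32 → 2.7 × 10^2 N (2 s.f., last digit at the 10^1 place).
Difference: 1270.2924 N; keep the coarser place, 10^1.
Result: 1.27 × 10^3 N.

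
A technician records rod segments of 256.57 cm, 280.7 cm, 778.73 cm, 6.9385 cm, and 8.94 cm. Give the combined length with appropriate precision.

1331.9 cm

256.57 cm + 280.7 cm + 778.73 cm + 6.9385 cm + 8.94 cm = 1331.8785 cm.
Addition/subtraction keeps the fewest decimal places: 256.57 → 2 decimal places, 280.7 → 1 decimal place, 778.73 → 2 decimal places, 6.9385 → 4 decimal places, 8.94 → 2 decimal places; limit is 1.
Rounded to 1 decimal place: 1331.9 cm.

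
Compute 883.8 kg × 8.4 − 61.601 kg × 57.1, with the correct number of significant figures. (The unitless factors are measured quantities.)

3.9 × 10^3 kg

883.8 × 8.4 = 7423.92 → 7.4 × 10^3 kg (2 s.f., last digit at the 10^2 place).
61.601 × 57.1 = 3517.4171 → 3.52 × 10^3 kg (3 s.f., last digit at the 10^1 place).
Difference: 3906.5029 kg; keep the coarser place, 10^2.
Result: 3.9 × 10^3 kg.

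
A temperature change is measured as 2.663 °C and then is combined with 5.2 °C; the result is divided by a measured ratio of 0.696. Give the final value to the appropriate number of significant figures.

11 °C

2.663 °C + 5.2 °C = 7.863 °C; the sum is limited to 1 decimal place (2 s.f.).
Carrying full precision, 7.863 ÷ 0.696 = 11.2974137931… °C; 0.696 has 3 s.f., so the result keeps min(2, 3) = 2 s.f.
Rounded to 2 significant figures: 11 °C.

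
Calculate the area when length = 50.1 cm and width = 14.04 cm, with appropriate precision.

area = 50.1 cm × 14.04 cm = 703.404 cm².
50.1 has 3 significant figures; 14.04 has 4.
Division/multiplication keeps the fewest: 3 significant figures.
Rounded: 703 cm².

703 cm²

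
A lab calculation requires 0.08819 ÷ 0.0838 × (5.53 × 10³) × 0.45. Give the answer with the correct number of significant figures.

2.6 × 10³

0.08819 ÷ 0.0838 × (5.53 × 10³) × 0.45 = 2618.86414081…
Multiplication/division keeps the fewest significant figures: 0.08819 → 4 s.f., 0.0838 → 3 s.f., 5.53 × 10³ → 3 s.f., 0.45 → 2 s.f.; limit is 2.
Rounded to 2 significant figures: 2.6 × 10³.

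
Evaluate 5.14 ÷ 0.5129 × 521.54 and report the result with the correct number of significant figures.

5.23 × 10³

5.14 ÷ 0.5129 × 521.54 = 5226.58529928…
Multiplication/division keeps the fewest significant figures: 5.14 → 3 s.f., 0.5129 → 4 s.f., 521.54 → 5 s.f.; limit is 3.
Rounded to 3 significant figures: 5.23 × 10³.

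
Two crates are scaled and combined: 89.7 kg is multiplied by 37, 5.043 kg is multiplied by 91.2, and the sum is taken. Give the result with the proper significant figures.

3.8 × 10^3 kg

89.7 × 37 = 3318.9 → 3.3 × 10^3 kg (2 s.f., last digit at the 10^2 place).
5.043 × 91.2 = 459.9216 → 460. kg (3 s.f., last digit at the 10^0 place).
Sum: 3778.8216 kg; keep the coarser place, 10^2.
Result: 3.8 × 10^3 kg.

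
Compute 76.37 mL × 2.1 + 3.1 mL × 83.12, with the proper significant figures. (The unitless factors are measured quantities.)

4.2 × 10^2 mL

76.37 × 2.1 = 160.377 → 1.6 × 10^2 mL (2 s.f., last digit at the 10^1 place).
3.1 × 83.12 = 257.672 → 2.6 × 10^2 mL (2 s.f., last digit at the 10^1 place).
Sum: 418.049 mL; keep the coarser place, 10^1.
Result: 4.2 × 10^2 mL.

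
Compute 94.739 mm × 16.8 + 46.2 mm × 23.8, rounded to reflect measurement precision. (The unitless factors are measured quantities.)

94.739 × 16.8 = 1591.6152 → 1.59 × 10^3 mm (3 s.f., last digit at the 10^1 place).
46.2 × 23.8 = 1099.56 → 1.10 × 10^3 mm (3 s.f., last digit at the 10^1 place).
Sum: 2691.1752 mm; keep the coarser place, 10^1.
Result: 2.69 × 10^3 mm.

2.69 × 10^3 mm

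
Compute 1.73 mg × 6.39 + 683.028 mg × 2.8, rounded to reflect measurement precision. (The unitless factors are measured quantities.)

1.73 × 6.39 = 11.0547 → 11.1 mg (3 s.f., last digit at the 10^-1 place).
683.028 × 2.8 = 1912.4784 → 1.9 × 10³ mg (2 s.f., last digit at the 10^2 place).
Sum: 1923.5331 mg; keep the coarser place, 10^2.
Result: 1.9 × 10³ mg.

1.9 × 10³ mg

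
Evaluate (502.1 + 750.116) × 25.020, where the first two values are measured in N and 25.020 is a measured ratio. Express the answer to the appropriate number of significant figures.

502.1 N + 750.116 N = 1252.216 N; the sum is limited to 1 decimal place (5 s.f.).
Carrying full precision, 1252.216 × 25.020 = 31330.44432 N; 25.020 has 5 s.f., so the result keeps min(5, 5) = 5 s.f.
Rounded to 5 significant figures: 3.1330 × 10^4 N.

3.1330 × 10^4 N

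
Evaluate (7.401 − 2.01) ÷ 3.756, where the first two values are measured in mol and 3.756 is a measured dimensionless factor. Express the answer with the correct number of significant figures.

1.44 mol

7.401 mol − 2.01 mol = 5.391 mol; the difference is limited to 2 decimal places (3 s.f.).
Carrying full precision, 5.391 ÷ 3.756 = 1.43530351438… mol; 3.756 has 4 s.f., so the result keeps min(3, 4) = 3 s.f.
Rounded to 3 significant figures: 1.44 mol.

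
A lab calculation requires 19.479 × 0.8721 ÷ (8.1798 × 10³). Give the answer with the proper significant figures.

0.002077

19.479 × 0.8721 ÷ (8.1798 × 10³) = 0.00207677888212…
Multiplication/division keeps the fewest significant figures: 19.479 → 5 s.f., 0.8721 → 4 s.f., 8.1798 × 10³ → 5 s.f.; limit is 4.
Rounded to 4 significant figures: 0.002077.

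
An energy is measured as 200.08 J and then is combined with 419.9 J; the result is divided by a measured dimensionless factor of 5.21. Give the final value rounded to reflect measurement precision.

119 J

200.08 J + 419.9 J = 619.98 J; the sum is limited to 1 decimal place (4 s.f.).
Carrying full precision, 619.98 ÷ 5.21 = 118.998080614… J; 5.21 has 3 s.f., so the result keeps min(4, 3) = 3 s.f.
Rounded to 3 significant figures: 119 J.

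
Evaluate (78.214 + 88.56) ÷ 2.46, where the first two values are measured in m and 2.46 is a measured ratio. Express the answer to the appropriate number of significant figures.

78.214 m + 88.56 m = 166.774 m; the sum is limited to 2 decimal places (5 s.f.).
Carrying full precision, 166.774 ÷ 2.46 = 67.7943089431… m; 2.46 has 3 s.f., so the result keeps min(5, 3) = 3 s.f.
Rounded to 3 significant figures: 67.8 m.

67.8 m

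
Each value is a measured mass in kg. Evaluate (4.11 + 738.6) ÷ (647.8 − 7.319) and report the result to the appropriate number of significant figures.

4.11 + 738.6 = 742.71, limited to 1 d.p. → 4 s.f.; 647.8 − 7.319 = 640.481, limited to 1 d.p. → 4 s.f.
Carrying full precision, 742.71 ÷ 640.481 = 1.15961285346…; keep min(4, 4) = 4 s.f.
Rounded to 4 significant figures: 1.160.

1.160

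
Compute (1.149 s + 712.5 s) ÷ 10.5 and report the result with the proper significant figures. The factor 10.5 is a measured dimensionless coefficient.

68.0 s

1.149 s + 712.5 s = 713.649 s; the sum is limited to 1 decimal place (4 s.f.).
Carrying full precision, 713.649 ÷ 10.5 = 67.9665714286… s; 10.5 has 3 s.f., so the result keeps min(4, 3) = 3 s.f.
Rounded to 3 significant figures: 68.0 s.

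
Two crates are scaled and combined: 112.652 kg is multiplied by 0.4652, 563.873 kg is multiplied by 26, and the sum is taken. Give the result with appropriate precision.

1.5 × 10^4 kg

112.652 × 0.4652 = 52.4057104 → 52.41 kg (4 s.f., last digit at the 10^-2 place).
563.873 × 26 = 14660.698 → 1.5 × 10^4 kg (2 s.f., last digit at the 10^3 place).
Sum: 14713.1037104 kg; keep the coarser place, 10^3.
Result: 1.5 × 10^4 kg.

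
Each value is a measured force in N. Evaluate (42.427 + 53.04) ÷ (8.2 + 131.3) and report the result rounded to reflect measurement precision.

42.427 + 53.04 = 95.467, limited to 2 d.p. → 4 s.f.; 8.2 + 131.3 = 139.5, limited to 1 d.p. → 4 s.f.
Carrying full precision, 95.467 ÷ 139.5 = 0.68435125448…; keep min(4, 4) = 4 s.f.
Rounded to 4 significant figures: 0.6844.

0.6844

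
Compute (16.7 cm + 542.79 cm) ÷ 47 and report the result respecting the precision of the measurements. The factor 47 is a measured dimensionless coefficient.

12 cm

16.7 cm + 542.79 cm = 559.49 cm; the sum is limited to 1 decimal place (4 s.f.).
Carrying full precision, 559.49 ÷ 47 = 11.9040425532… cm; 47 has 2 s.f., so the result keeps min(4, 2) = 2 s.f.
Rounded to 2 significant figures: 12 cm.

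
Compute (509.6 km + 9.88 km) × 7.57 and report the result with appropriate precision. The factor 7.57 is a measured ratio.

509.6 km + 9.88 km = 519.48 km; the sum is limited to 1 decimal place (4 s.f.).
Carrying full precision, 519.48 × 7.57 = 3932.4636 km; 7.57 has 3 s.f., so the result keeps min(4, 3) = 3 s.f.
Rounded to 3 significant figures: 3.93 × 10³ km.

3.93 × 10³ km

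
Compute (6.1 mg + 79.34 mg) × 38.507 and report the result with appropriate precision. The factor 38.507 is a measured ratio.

3.29 × 10^3 mg

6.1 mg + 79.34 mg = 85.44 mg; the sum is limited to 1 decimal place (3 s.f.).
Carrying full precision, 85.44 × 38.507 = 3290.03808 mg; 38.507 has 5 s.f., so the result keeps min(3, 5) = 3 s.f.
Rounded to 3 significant figures: 3.29 × 10^3 mg.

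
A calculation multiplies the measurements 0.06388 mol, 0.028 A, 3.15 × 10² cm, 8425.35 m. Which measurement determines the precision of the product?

0.028 A

0.06388 mol → 4 s.f.; 0.028 A → 2 s.f.; 3.15 × 10² cm → 3 s.f.; 8425.35 m → 6 s.f.
The fewest is 2 significant figures, from 0.028 A.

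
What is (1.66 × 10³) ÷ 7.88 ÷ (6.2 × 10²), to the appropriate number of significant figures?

(1.66 × 10³) ÷ 7.88 ÷ (6.2 × 10²) = 0.339774029802…
Multiplication/division keeps the fewest significant figures: 1.66 × 10³ → 3 s.f., 7.88 → 3 s.f., 6.2 × 10² → 2 s.f.; limit is 2.
Rounded to 2 significant figures: 0.34.

0.34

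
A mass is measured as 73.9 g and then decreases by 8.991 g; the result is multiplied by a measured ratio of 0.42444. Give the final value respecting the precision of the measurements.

27.5 g

73.9 g − 8.991 g = 64.909 g; the difference is limited to 1 decimal place (3 s.f.).
Carrying full precision, 64.909 × 0.42444 = 27.54997596 g; 0.42444 has 5 s.f., so the result keeps min(3, 5) = 3 s.f.
Rounded to 3 significant figures: 27.5 g.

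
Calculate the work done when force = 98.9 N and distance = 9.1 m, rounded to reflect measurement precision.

9.0 × 10² J

work done = 98.9 N × 9.1 m = 899.99 J.
98.9 has 3 significant figures; 9.1 has 2.
Division/multiplication keeps the fewest: 2 significant figures.
Rounded: 9.0 × 10² J.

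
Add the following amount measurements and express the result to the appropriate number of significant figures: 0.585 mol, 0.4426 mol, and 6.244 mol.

7.272 mol

0.585 mol + 0.4426 mol + 6.244 mol = 7.2716 mol.
Addition/subtraction keeps the fewest decimal places: 0.585 → 3 decimal places, 0.4426 → 4 decimal places, 6.244 → 3 decimal places; limit is 3.
Rounded to 3 decimal places: 7.272 mol.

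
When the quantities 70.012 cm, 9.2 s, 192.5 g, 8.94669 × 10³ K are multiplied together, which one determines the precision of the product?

9.2 s

70.012 cm → 5 s.f.; 9.2 s → 2 s.f.; 192.5 g → 4 s.f.; 8.94669 × 10³ K → 6 s.f.
The fewest is 2 significant figures, from 9.2 s.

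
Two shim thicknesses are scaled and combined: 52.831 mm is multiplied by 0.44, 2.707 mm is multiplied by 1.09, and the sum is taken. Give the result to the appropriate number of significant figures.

52.831 × 0.44 = 23.24564 → 23 mm (2 s.f., last digit at the 10^0 place).
2.707 × 1.09 = 2.95063 → 2.95 mm (3 s.f., last digit at the 10^-2 place).
Sum: 26.19627 mm; keep the coarser place, 10^0.
Result: 26 mm.

26 mm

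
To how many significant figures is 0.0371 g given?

0.0371: leading zeros are not significant.

3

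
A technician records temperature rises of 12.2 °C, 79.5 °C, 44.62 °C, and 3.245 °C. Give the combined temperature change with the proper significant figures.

12.2 °C + 79.5 °C + 44.62 °C + 3.245 °C = 139.565 °C.
Addition/subtraction keeps the fewest decimal places: 12.2 → 1 decimal place, 79.5 → 1 decimal place, 44.62 → 2 decimal places, 3.245 → 3 decimal places; limit is 1.
Rounded to 1 decimal place: 139.6 °C.

139.6 °C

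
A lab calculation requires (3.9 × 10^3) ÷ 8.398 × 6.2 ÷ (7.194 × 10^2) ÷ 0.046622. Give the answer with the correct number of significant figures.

86

(3.9 × 10^3) ÷ 8.398 × 6.2 ÷ (7.194 × 10^2) ÷ 0.046622 = 85.8458080085…
Multiplication/division keeps the fewest significant figures: 3.9 × 10^3 → 2 s.f., 8.398 → 4 s.f., 6.2 → 2 s.f., 7.194 × 10^2 → 4 s.f., 0.046622 → 5 s.f.; limit is 2.
Rounded to 2 significant figures: 86.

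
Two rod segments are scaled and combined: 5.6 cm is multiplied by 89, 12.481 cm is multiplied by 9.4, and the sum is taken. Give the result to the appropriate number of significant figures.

6.2 × 10^2 cm

5.6 × 89 = 498.4 → 5.0 × 10^2 cm (2 s.f., last digit at the 10^1 place).
12.481 × 9.4 = 117.3214 → 1.2 × 10^2 cm (2 s.f., last digit at the 10^1 place).
Sum: 615.7214 cm; keep the coarser place, 10^1.
Result: 6.2 × 10^2 cm.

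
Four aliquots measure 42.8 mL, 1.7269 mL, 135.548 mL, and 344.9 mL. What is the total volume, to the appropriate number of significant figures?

42.8 mL + 1.7269 mL + 135.548 mL + 344.9 mL = 524.9749 mL.
Addition/subtraction keeps the fewest decimal places: 42.8 → 1 decimal place, 1.7269 → 4 decimal places, 135.548 → 3 decimal places, 344.9 → 1 decimal place; limit is 1.
Rounded to 1 decimal place: 525.0 mL.

525.0 mL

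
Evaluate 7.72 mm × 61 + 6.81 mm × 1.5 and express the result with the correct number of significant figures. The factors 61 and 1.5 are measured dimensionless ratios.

7.72 × 61 = 470.92 → 4.7 × 10² mm (2 s.f., last digit at the 10^1 place).
6.81 × 1.5 = 10.215 → 10. mm (2 s.f., last digit at the 10^0 place).
Sum: 481.135 mm; keep the coarser place, 10^1.
Result: 4.8 × 10² mm.

4.8 × 10² mm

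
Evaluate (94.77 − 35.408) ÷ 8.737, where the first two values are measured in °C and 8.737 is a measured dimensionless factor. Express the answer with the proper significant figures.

94.77 °C − 35.408 °C = 59.362 °C; the difference is limited to 2 decimal places (4 s.f.).
Carrying full precision, 59.362 ÷ 8.737 = 6.79432299416… °C; 8.737 has 4 s.f., so the result keeps min(4, 4) = 4 s.f.
Rounded to 4 significant figures: 6.794 °C.

6.794 °C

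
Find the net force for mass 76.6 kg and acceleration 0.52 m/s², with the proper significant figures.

4.0 × 10^1 N

net force = 76.6 kg × 0.52 m/s² = 39.832 N.
76.6 has 3 significant figures; 0.52 has 2.
Division/multiplication keeps the fewest: 2 significant figures.
Rounded: 4.0 × 10^1 N.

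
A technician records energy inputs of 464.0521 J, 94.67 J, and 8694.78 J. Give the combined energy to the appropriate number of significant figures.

464.0521 J + 94.67 J + 8694.78 J = 9253.5021 J.
Addition/subtraction keeps the fewest decimal places: 464.0521 → 4 decimal places, 94.67 → 2 decimal places, 8694.78 → 2 decimal places; limit is 2.
Rounded to 2 decimal places: 9.25350 × 10³ J.

9.25350 × 10³ J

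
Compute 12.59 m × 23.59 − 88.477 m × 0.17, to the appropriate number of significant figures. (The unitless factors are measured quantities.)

282 m

12.59 × 23.59 = 296.9981 → 297.0 m (4 s.f., last digit at the 10^-1 place).
88.477 × 0.17 = 15.04109 → 15 m (2 s.f., last digit at the 10^0 place).
Difference: 281.95701 m; keep the coarser place, 10^0.
Result: 282 m.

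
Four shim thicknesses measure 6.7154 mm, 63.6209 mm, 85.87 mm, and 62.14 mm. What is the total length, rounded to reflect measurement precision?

6.7154 mm + 63.6209 mm + 85.87 mm + 62.14 mm = 218.3463 mm.
Addition/subtraction keeps the fewest decimal places: 6.7154 → 4 decimal places, 63.6209 → 4 decimal places, 85.87 → 2 decimal places, 62.14 → 2 decimal places; limit is 2.
Rounded to 2 decimal places: 2.1835 × 10^2 mm.

2.1835 × 10^2 mm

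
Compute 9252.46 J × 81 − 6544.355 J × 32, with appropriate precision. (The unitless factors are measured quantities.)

9252.46 × 81 = 749449.26 → 7.5 × 10⁵ J (2 s.f., last digit at the 10^4 place).
6544.355 × 32 = 209419.36 → 2.1 × 10⁵ J (2 s.f., last digit at the 10^4 place).
Difference: 540029.9 J; keep the coarser place, 10^4.
Result: 5.4 × 10⁵ J.

5.4 × 10⁵ J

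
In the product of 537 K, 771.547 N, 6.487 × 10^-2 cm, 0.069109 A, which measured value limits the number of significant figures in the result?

537 K → 3 s.f.; 771.547 N → 6 s.f.; 6.487 × 10^-2 cm → 4 s.f.; 0.069109 A → 5 s.f.
The fewest is 3 significant figures, from 537 K.

537 K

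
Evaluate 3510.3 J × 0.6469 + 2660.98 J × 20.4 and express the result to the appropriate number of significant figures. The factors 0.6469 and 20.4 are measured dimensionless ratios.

5.66 × 10⁴ J

3510.3 × 0.6469 = 2270.81307 → 2271 J (4 s.f., last digit at the 10^0 place).
2660.98 × 20.4 = 54283.992 → 5.43 × 10⁴ J (3 s.f., last digit at the 10^2 place).
Sum: 56554.80507 J; keep the coarser place, 10^2.
Result: 5.66 × 10⁴ J.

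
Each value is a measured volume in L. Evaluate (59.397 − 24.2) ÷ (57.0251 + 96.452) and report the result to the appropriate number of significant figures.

59.397 − 24.2 = 35.197, limited to 1 d.p. → 3 s.f.; 57.0251 + 96.452 = 153.4771, limited to 3 d.p. → 6 s.f.
Carrying full precision, 35.197 ÷ 153.4771 = 0.229330629781…; keep min(3, 6) = 3 s.f.
Rounded to 3 significant figures: 0.229.

0.229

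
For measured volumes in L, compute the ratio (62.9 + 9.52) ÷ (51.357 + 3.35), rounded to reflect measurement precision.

1.32

62.9 + 9.52 = 72.42, limited to 1 d.p. → 3 s.f.; 51.357 + 3.35 = 54.707, limited to 2 d.p. → 4 s.f.
Carrying full precision, 72.42 ÷ 54.707 = 1.32377940666…; keep min(3, 4) = 3 s.f.
Rounded to 3 significant figures: 1.32.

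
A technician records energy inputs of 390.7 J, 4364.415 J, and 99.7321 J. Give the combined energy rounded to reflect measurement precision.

4854.8 J

390.7 J + 4364.415 J + 99.7321 J = 4854.8471 J.
Addition/subtraction keeps the fewest decimal places: 390.7 → 1 decimal place, 4364.415 → 3 decimal places, 99.7321 → 4 decimal places; limit is 1.
Rounded to 1 decimal place: 4854.8 J.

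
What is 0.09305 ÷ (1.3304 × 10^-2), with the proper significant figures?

6.994

0.09305 ÷ (1.3304 × 10^-2) = 6.99413710162…
Multiplication/division keeps the fewest significant figures: 0.09305 → 4 s.f., 1.3304 × 10^-2 → 5 s.f.; limit is 4.
Rounded to 4 significant figures: 6.994.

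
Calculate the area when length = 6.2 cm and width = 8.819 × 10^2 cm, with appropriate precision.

5.5 × 10^3 cm²

area = 6.2 cm × 8.819 × 10^2 cm = 5467.78 cm².
6.2 has 2 significant figures; 8.819 × 10^2 has 4.
Division/multiplication keeps the fewest: 2 significant figures.
Rounded: 5.5 × 10^3 cm².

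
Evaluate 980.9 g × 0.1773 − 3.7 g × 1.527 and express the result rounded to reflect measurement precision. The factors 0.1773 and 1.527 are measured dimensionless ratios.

168.3 g

980.9 × 0.1773 = 173.91357 → 173.9 g (4 s.f., last digit at the 10^-1 place).
3.7 × 1.527 = 5.6499 → 5.6 g (2 s.f., last digit at the 10^-1 place).
Difference: 168.26367 g; keep the coarser place, 10^-1.
Result: 168.3 g.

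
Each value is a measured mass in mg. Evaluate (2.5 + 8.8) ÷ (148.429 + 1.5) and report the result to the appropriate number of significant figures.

2.5 + 8.8 = 11.3, limited to 1 d.p. → 3 s.f.; 148.429 + 1.5 = 149.929, limited to 1 d.p. → 4 s.f.
Carrying full precision, 11.3 ÷ 149.929 = 0.0753690079971…; keep min(3, 4) = 3 s.f.
Rounded to 3 significant figures: 0.0754.

0.0754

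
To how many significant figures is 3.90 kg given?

3

3.90: trailing zeros after a decimal point are significant.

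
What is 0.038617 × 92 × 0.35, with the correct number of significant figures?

0.038617 × 92 × 0.35 = 1.2434674
Multiplication/division keeps the fewest significant figures: 0.038617 → 5 s.f., 92 → 2 s.f., 0.35 → 2 s.f.; limit is 2.
Rounded to 2 significant figures: 1.2.

1.2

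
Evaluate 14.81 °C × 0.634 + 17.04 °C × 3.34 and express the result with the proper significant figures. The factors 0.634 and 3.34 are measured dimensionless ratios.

66.3 °C

14.81 × 0.634 = 9.38954 → 9.39 °C (3 s.f., last digit at the 10^-2 place).
17.04 × 3.34 = 56.9136 → 56.9 °C (3 s.f., last digit at the 10^-1 place).
Sum: 66.30314 °C; keep the coarser place, 10^-1.
Result: 66.3 °C.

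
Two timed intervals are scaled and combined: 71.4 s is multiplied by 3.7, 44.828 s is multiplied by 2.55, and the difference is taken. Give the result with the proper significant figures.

1.5 × 10² s

71.4 × 3.7 = 264.18 → 2.6 × 10² s (2 s.f., last digit at the 10^1 place).
44.828 × 2.55 = 114.3114 → 114 s (3 s.f., last digit at the 10^0 place).
Difference: 149.8686 s; keep the coarser place, 10^1.
Result: 1.5 × 10² s.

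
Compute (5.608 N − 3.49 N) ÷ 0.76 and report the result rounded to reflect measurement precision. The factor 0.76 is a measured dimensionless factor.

2.8 N

5.608 N − 3.49 N = 2.118 N; the difference is limited to 2 decimal places (3 s.f.).
Carrying full precision, 2.118 ÷ 0.76 = 2.78684210526… N; 0.76 has 2 s.f., so the result keeps min(3, 2) = 2 s.f.
Rounded to 2 significant figures: 2.8 N.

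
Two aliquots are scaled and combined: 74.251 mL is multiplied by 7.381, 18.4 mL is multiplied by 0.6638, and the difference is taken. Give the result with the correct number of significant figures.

74.251 × 7.381 = 548.046631 → 548.0 mL (4 s.f., last digit at the 10^-1 place).
18.4 × 0.6638 = 12.21392 → 12.2 mL (3 s.f., last digit at the 10^-1 place).
Difference: 535.832711 mL; keep the coarser place, 10^-1.
Result: 5.358 × 10^2 mL.

5.358 × 10^2 mL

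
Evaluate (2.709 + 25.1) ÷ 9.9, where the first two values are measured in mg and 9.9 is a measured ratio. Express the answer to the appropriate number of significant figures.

2.8 mg

2.709 mg + 25.1 mg = 27.809 mg; the sum is limited to 1 decimal place (3 s.f.).
Carrying full precision, 27.809 ÷ 9.9 = 2.80898989899… mg; 9.9 has 2 s.f., so the result keeps min(3, 2) = 2 s.f.
Rounded to 2 significant figures: 2.8 mg.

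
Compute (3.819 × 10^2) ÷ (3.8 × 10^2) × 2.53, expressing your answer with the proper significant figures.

(3.819 × 10^2) ÷ (3.8 × 10^2) × 2.53 = 2.54265
Multiplication/division keeps the fewest significant figures: 3.819 × 10^2 → 4 s.f., 3.8 × 10^2 → 2 s.f., 2.53 → 3 s.f.; limit is 2.
Rounded to 2 significant figures: 2.5.

2.5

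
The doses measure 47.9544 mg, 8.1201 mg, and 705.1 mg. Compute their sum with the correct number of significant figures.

47.9544 mg + 8.1201 mg + 705.1 mg = 761.1745 mg.
Addition/subtraction keeps the fewest decimal places: 47.9544 → 4 decimal places, 8.1201 → 4 decimal places, 705.1 → 1 decimal place; limit is 1.
Rounded to 1 decimal place: 761.2 mg.

761.2 mg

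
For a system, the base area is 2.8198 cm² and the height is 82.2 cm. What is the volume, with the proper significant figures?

volume = 2.8198 cm² × 82.2 cm = 231.78756 cm³.
2.8198 has 5 significant figures; 82.2 has 3.
Division/multiplication keeps the fewest: 3 significant figures.
Rounded: 232 cm³.

232 cm³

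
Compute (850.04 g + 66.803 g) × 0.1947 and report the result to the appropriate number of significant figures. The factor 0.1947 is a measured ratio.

178.5 g

850.04 g + 66.803 g = 916.843 g; the sum is limited to 2 decimal places (5 s.f.).
Carrying full precision, 916.843 × 0.1947 = 178.5093321 g; 0.1947 has 4 s.f., so the result keeps min(5, 4) = 4 s.f.
Rounded to 4 significant figures: 178.5 g.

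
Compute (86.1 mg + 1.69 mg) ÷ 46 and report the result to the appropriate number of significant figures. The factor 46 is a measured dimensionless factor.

86.1 mg + 1.69 mg = 87.79 mg; the sum is limited to 1 decimal place (3 s.f.).
Carrying full precision, 87.79 ÷ 46 = 1.90847826087… mg; 46 has 2 s.f., so the result keeps min(3, 2) = 2 s.f.
Rounded to 2 significant figures: 1.9 mg.

1.9 mg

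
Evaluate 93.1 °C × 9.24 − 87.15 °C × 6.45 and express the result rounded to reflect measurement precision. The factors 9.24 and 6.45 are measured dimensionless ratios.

298 °C

93.1 × 9.24 = 860.244 → 8.60 × 10^2 °C (3 s.f., last digit at the 10^0 place).
87.15 × 6.45 = 562.1175 → 562 °C (3 s.f., last digit at the 10^0 place).
Difference: 298.1265 °C; keep the coarser place, 10^0.
Result: 298 °C.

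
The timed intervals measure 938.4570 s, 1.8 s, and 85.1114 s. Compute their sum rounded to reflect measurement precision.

938.4570 s + 1.8 s + 85.1114 s = 1025.3684 s.
Addition/subtraction keeps the fewest decimal places: 938.4570 → 4 decimal places, 1.8 → 1 decimal place, 85.1114 → 4 decimal places; limit is 1.
Rounded to 1 decimal place: 1025.4 s.

1025.4 s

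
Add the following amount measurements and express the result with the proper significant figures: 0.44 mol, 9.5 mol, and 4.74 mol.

0.44 mol + 9.5 mol + 4.74 mol = 14.68 mol.
Addition/subtraction keeps the fewest decimal places: 0.44 → 2 decimal places, 9.5 → 1 decimal place, 4.74 → 2 decimal places; limit is 1.
Rounded to 1 decimal place: 14.7 mol.

14.7 mol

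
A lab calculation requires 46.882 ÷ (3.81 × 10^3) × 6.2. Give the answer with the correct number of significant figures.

0.076

46.882 ÷ (3.81 × 10^3) × 6.2 = 0.0762909186352…
Multiplication/division keeps the fewest significant figures: 46.882 → 5 s.f., 3.81 × 10^3 → 3 s.f., 6.2 → 2 s.f.; limit is 2.
Rounded to 2 significant figures: 0.076.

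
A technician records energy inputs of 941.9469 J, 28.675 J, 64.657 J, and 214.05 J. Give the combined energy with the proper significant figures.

941.9469 J + 28.675 J + 64.657 J + 214.05 J = 1249.3289 J.
Addition/subtraction keeps the fewest decimal places: 941.9469 → 4 decimal places, 28.675 → 3 decimal places, 64.657 → 3 decimal places, 214.05 → 2 decimal places; limit is 2.
Rounded to 2 decimal places: 1249.33 J.

1249.33 J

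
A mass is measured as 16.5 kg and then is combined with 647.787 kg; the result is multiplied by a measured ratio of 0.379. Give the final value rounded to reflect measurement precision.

16.5 kg + 647.787 kg = 664.287 kg; the sum is limited to 1 decimal place (4 s.f.).
Carrying full precision, 664.287 × 0.379 = 251.764773 kg; 0.379 has 3 s.f., so the result keeps min(4, 3) = 3 s.f.
Rounded to 3 significant figures: 252 kg.

252 kg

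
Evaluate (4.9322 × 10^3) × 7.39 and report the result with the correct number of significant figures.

(4.9322 × 10^3) × 7.39 = 36448.958
Multiplication/division keeps the fewest significant figures: 4.9322 × 10^3 → 5 s.f., 7.39 → 3 s.f.; limit is 3.
Rounded to 3 significant figures: 3.64 × 10^4.

3.64 × 10^4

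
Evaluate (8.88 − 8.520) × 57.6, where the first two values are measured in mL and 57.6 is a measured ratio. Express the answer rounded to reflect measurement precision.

21 mL

8.88 mL − 8.520 mL = 0.360 mL; the difference is limited to 2 decimal places (2 s.f.).
Carrying full precision, 0.360 × 57.6 = 20.736 mL; 57.6 has 3 s.f., so the result keeps min(2, 3) = 2 s.f.
Rounded to 2 significant figures: 21 mL.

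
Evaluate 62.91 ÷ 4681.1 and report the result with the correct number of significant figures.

62.91 ÷ 4681.1 = 0.013439148918…
Multiplication/division keeps the fewest significant figures: 62.91 → 4 s.f., 4681.1 → 5 s.f.; limit is 4.
Rounded to 4 significant figures: 1.344 × 10⁻².

1.344 × 10⁻²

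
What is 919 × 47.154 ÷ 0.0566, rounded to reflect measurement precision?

919 × 47.154 ÷ 0.0566 = 765627.667845…
Multiplication/division keeps the fewest significant figures: 919 → 3 s.f., 47.154 → 5 s.f., 0.0566 → 3 s.f.; limit is 3.
Rounded to 3 significant figures: 7.66 × 10^5.

7.66 × 10^5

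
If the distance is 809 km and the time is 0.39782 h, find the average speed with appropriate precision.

average speed = 809 km ÷ 0.39782 h = 2033.5830275… km/h.
809 has 3 significant figures; 0.39782 has 5.
Division/multiplication keeps the fewest: 3 significant figures.
Rounded: 2.03 × 10^3 km/h.

2.03 × 10^3 km/h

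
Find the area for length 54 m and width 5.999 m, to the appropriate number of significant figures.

3.2 × 10² m²

area = 54 m × 5.999 m = 323.946 m².
54 has 2 significant figures; 5.999 has 4.
Division/multiplication keeps the fewest: 2 significant figures.
Rounded: 3.2 × 10² m².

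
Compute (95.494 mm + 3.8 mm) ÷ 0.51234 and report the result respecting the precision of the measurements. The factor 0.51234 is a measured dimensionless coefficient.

95.494 mm + 3.8 mm = 99.294 mm; the sum is limited to 1 decimal place (3 s.f.).
Carrying full precision, 99.294 ÷ 0.51234 = 193.804895187… mm; 0.51234 has 5 s.f., so the result keeps min(3, 5) = 3 s.f.
Rounded to 3 significant figures: 194 mm.

194 mm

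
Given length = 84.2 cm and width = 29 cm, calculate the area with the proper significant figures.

area = 84.2 cm × 29 cm = 2441.8 cm².
84.2 has 3 significant figures; 29 has 2.
Division/multiplication keeps the fewest: 2 significant figures.
Rounded: 2.4 × 10³ cm².

2.4 × 10³ cm²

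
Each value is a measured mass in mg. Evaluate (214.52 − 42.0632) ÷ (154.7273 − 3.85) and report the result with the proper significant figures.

1.1430

214.52 − 42.0632 = 172.4568, limited to 2 d.p. → 5 s.f.; 154.7273 − 3.85 = 150.8773, limited to 2 d.p. → 5 s.f.
Carrying full precision, 172.4568 ÷ 150.8773 = 1.14302681716…; keep min(5, 5) = 5 s.f.
Rounded to 5 significant figures: 1.1430.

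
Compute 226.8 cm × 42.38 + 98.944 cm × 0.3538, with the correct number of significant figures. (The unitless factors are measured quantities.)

226.8 × 42.38 = 9611.784 → 9612 cm (4 s.f., last digit at the 10^0 place).
98.944 × 0.3538 = 35.0063872 → 35.01 cm (4 s.f., last digit at the 10^-2 place).
Sum: 9646.7903872 cm; keep the coarser place, 10^0.
Result: 9647 cm.

9647 cm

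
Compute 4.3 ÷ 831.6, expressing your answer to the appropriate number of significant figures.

4.3 ÷ 831.6 = 0.00517075517076…
Multiplication/division keeps the fewest significant figures: 4.3 → 2 s.f., 831.6 → 4 s.f.; limit is 2.
Rounded to 2 significant figures: 0.0052.

0.0052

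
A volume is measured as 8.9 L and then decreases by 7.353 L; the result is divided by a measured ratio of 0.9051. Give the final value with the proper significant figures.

8.9 L − 7.353 L = 1.547 L; the difference is limited to 1 decimal place (2 s.f.).
Carrying full precision, 1.547 ÷ 0.9051 = 1.70920340294… L; 0.9051 has 4 s.f., so the result keeps min(2, 4) = 2 s.f.
Rounded to 2 significant figures: 1.7 L.

1.7 L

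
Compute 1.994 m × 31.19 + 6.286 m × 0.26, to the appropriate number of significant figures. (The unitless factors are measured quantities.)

1.994 × 31.19 = 62.19286 → 62.19 m (4 s.f., last digit at the 10^-2 place).
6.286 × 0.26 = 1.63436 → 1.6 m (2 s.f., last digit at the 10^-1 place).
Sum: 63.82722 m; keep the coarser place, 10^-1.
Result: 63.8 m.

63.8 m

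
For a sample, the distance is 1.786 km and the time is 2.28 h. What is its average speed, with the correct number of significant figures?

average speed = 1.786 km ÷ 2.28 h = 0.783333333333… km/h.
1.786 has 4 significant figures; 2.28 has 3.
Division/multiplication keeps the fewest: 3 significant figures.
Rounded: 0.783 km/h.

0.783 km/h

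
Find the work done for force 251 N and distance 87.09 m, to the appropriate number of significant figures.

2.19 × 10⁴ J

work done = 251 N × 87.09 m = 21859.59 J.
251 has 3 significant figures; 87.09 has 4.
Division/multiplication keeps the fewest: 3 significant figures.
Rounded: 2.19 × 10⁴ J.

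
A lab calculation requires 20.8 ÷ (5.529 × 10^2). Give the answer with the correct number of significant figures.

20.8 ÷ (5.529 × 10^2) = 0.0376198227528…
Multiplication/division keeps the fewest significant figures: 20.8 → 3 s.f., 5.529 × 10^2 → 4 s.f.; limit is 3.
Rounded to 3 significant figures: 0.0376.

0.0376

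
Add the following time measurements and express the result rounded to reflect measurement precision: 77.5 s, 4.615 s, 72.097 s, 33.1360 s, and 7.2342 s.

77.5 s + 4.615 s + 72.097 s + 33.1360 s + 7.2342 s = 194.5822 s.
Addition/subtraction keeps the fewest decimal places: 77.5 → 1 decimal place, 4.615 → 3 decimal places, 72.097 → 3 decimal places, 33.1360 → 4 decimal places, 7.2342 → 4 decimal places; limit is 1.
Rounded to 1 decimal place: 194.6 s.

194.6 s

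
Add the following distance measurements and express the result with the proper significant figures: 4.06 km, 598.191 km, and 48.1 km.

4.06 km + 598.191 km + 48.1 km = 650.351 km.
Addition/subtraction keeps the fewest decimal places: 4.06 → 2 decimal places, 598.191 → 3 decimal places, 48.1 → 1 decimal place; limit is 1.
Rounded to 1 decimal place: 6.504 × 10^2 km.

6.504 × 10^2 km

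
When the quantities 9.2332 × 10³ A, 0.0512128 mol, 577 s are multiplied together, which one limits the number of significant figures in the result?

577 s

9.2332 × 10³ A → 5 s.f.; 0.0512128 mol → 6 s.f.; 577 s → 3 s.f.
The fewest is 3 significant figures, from 577 s.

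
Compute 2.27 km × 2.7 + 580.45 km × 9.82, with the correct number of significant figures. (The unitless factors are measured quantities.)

5.71 × 10^3 km

2.27 × 2.7 = 6.129 → 6.1 km (2 s.f., last digit at the 10^-1 place).
580.45 × 9.82 = 5700.019 → 5.70 × 10^3 km (3 s.f., last digit at the 10^1 place).
Sum: 5706.148 km; keep the coarser place, 10^1.
Result: 5.71 × 10^3 km.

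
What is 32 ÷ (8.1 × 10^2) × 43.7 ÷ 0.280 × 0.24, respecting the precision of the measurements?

32 ÷ (8.1 × 10^2) × 43.7 ÷ 0.280 × 0.24 = 1.47978835979…
Multiplication/division keeps the fewest significant figures: 32 → 2 s.f., 8.1 × 10^2 → 2 s.f., 43.7 → 3 s.f., 0.280 → 3 s.f., 0.24 → 2 s.f.; limit is 2.
Rounded to 2 significant figures: 1.5.

1.5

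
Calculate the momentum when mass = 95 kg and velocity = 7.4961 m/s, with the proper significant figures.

7.1 × 10² kg·m/s

momentum = 95 kg × 7.4961 m/s = 712.1295 kg·m/s.
95 has 2 significant figures; 7.4961 has 5.
Division/multiplication keeps the fewest: 2 significant figures.
Rounded: 7.1 × 10² kg·m/s.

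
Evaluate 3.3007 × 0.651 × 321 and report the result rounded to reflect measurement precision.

690.

3.3007 × 0.651 × 321 = 689.7505797
Multiplication/division keeps the fewest significant figures: 3.3007 → 5 s.f., 0.651 → 3 s.f., 321 → 3 s.f.; limit is 3.
Rounded to 3 significant figures: 690.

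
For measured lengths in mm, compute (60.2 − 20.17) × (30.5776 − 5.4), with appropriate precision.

1.01 × 10^3 mm²

60.2 − 20.17 = 40.03, limited to 1 d.p. → 3 s.f.; 30.5776 − 5.4 = 25.1776, limited to 1 d.p. → 3 s.f.
Carrying full precision, 40.03 × 25.1776 = 1007.859328; keep min(3, 3) = 3 s.f.
Rounded to 3 significant figures: 1.01 × 10^3 mm².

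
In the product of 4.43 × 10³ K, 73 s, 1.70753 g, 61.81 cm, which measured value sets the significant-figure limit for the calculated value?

73 s

4.43 × 10³ K → 3 s.f.; 73 s → 2 s.f.; 1.70753 g → 6 s.f.; 61.81 cm → 4 s.f.
The fewest is 2 significant figures, from 73 s.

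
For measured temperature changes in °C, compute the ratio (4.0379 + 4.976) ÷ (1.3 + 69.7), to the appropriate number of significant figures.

4.0379 + 4.976 = 9.0139, limited to 3 d.p. → 4 s.f.; 1.3 + 69.7 = 71.0, limited to 1 d.p. → 3 s.f.
Carrying full precision, 9.0139 ÷ 71.0 = 0.126956338028…; keep min(4, 3) = 3 s.f.
Rounded to 3 significant figures: 1.27 × 10^-1.

1.27 × 10^-1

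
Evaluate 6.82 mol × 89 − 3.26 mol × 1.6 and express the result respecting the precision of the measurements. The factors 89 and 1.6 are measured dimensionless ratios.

6.82 × 89 = 606.98 → 6.1 × 10² mol (2 s.f., last digit at the 10^1 place).
3.26 × 1.6 = 5.216 → 5.2 mol (2 s.f., last digit at the 10^-1 place).
Difference: 601.764 mol; keep the coarser place, 10^1.
Result: 6.0 × 10² mol.

6.0 × 10² mol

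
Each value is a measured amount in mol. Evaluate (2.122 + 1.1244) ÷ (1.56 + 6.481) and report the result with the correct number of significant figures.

2.122 + 1.1244 = 3.2464, limited to 3 d.p. → 4 s.f.; 1.56 + 6.481 = 8.041, limited to 2 d.p. → 3 s.f.
Carrying full precision, 3.2464 ÷ 8.041 = 0.403730879244…; keep min(4, 3) = 3 s.f.
Rounded to 3 significant figures: 0.404.

0.404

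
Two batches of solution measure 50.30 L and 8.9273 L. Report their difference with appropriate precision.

50.30 L − 8.9273 L = 41.3727 L.
Addition/subtraction keeps the fewest decimal places: 50.30 → 2 decimal places, 8.9273 → 4 decimal places; limit is 2.
Rounded to 2 decimal places: 41.37 L.

41.37 L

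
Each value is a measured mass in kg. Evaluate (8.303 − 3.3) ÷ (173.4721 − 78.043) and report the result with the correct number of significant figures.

8.303 − 3.3 = 5.003, limited to 1 d.p. → 2 s.f.; 173.4721 − 78.043 = 95.4291, limited to 3 d.p. → 5 s.f.
Carrying full precision, 5.003 ÷ 95.4291 = 0.0524263563211…; keep min(2, 5) = 2 s.f.
Rounded to 2 significant figures: 0.052.

0.052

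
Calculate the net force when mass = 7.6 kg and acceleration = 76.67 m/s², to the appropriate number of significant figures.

net force = 7.6 kg × 76.67 m/s² = 582.692 N.
7.6 has 2 significant figures; 76.67 has 4.
Division/multiplication keeps the fewest: 2 significant figures.
Rounded: 5.8 × 10^2 N.

5.8 × 10^2 N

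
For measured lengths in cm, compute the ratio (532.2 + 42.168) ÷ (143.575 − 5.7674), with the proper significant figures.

4.168

532.2 + 42.168 = 574.368, limited to 1 d.p. → 4 s.f.; 143.575 − 5.7674 = 137.8076, limited to 3 d.p. → 6 s.f.
Carrying full precision, 574.368 ÷ 137.8076 = 4.16789785179…; keep min(4, 6) = 4 s.f.
Rounded to 4 significant figures: 4.168.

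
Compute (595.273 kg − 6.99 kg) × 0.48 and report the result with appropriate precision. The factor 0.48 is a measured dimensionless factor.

2.8 × 10^2 kg

595.273 kg − 6.99 kg = 588.283 kg; the difference is limited to 2 decimal places (5 s.f.).
Carrying full precision, 588.283 × 0.48 = 282.37584 kg; 0.48 has 2 s.f., so the result keeps min(5, 2) = 2 s.f.
Rounded to 2 significant figures: 2.8 × 10^2 kg.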